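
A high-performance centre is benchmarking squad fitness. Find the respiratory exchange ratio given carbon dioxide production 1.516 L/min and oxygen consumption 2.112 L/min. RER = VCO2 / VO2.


VCO2 = 1.516 L/min
VO2 = 2.112 L/min
RER = 1.516 / 2.112 = 0.7178

0.7178


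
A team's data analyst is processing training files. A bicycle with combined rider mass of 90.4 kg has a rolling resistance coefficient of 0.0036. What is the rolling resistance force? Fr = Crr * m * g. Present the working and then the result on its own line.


Fr = 0.0036 * 90.4 * 9.81
= 0.32544 * 9.81
= 3.193 N

3.193 N


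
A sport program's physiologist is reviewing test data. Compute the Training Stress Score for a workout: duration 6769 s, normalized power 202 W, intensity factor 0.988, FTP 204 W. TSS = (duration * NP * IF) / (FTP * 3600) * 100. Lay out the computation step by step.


Product = 6769 * 202 * 0.988 = 1350929.944
Base = 204 * 3600 = 734400
TSS = 1350929.944 / 734400 * 100 = 183.95

183.95 TSS


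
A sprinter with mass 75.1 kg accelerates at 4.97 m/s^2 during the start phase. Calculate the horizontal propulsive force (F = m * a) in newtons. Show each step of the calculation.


F = m * a
= 75.1 * 4.97
= 373.25 N

373.25 N


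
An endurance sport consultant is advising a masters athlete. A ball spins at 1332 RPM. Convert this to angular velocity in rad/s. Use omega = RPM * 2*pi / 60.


omega = 1332 * 2 * pi / 60
= 1332 * 6.28318531 / 60
= 8369.203 / 60
= 139.487 rad/s

139.487 rad/s


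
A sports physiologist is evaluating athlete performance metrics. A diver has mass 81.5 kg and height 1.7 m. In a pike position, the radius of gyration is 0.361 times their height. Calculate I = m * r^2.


r = 0.361 * 1.7 = 0.6137 m
I = m * r^2 = 81.5 * 0.376628 = 30.695 kg*m^2

30.695 kg*m^2


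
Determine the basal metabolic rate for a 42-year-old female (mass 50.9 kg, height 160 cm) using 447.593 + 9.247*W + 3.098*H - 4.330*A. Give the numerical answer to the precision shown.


BMR = 447.593 + 9.247*50.9 + 3.098*160 - 4.330*42
= 1232.09 kcal/day

1232.09 kcal/day


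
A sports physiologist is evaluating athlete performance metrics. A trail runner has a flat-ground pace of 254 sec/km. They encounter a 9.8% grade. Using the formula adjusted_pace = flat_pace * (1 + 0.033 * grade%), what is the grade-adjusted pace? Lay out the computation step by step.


Grade factor = 1 + 0.033 * 9.8 = 1.3234
Adjusted = 254 * 1.3234 = 336.14 sec/km

336.14 s/km


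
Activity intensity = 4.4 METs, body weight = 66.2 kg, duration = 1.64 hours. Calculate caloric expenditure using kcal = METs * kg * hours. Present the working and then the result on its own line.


kcal = 4.4 * 66.2 * 1.64
= 291.28 * 1.64
= 477.7 kcal

477.7 kcal


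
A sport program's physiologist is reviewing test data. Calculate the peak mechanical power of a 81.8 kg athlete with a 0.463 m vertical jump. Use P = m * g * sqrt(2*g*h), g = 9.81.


First, sqrt(2gh) = sqrt(2 * 9.81 * 0.463)
= sqrt(9.08406) = 3.013977 m/s
Power = 81.8 * 9.81 * 3.013977 = 2418.59 W

2418.59 W


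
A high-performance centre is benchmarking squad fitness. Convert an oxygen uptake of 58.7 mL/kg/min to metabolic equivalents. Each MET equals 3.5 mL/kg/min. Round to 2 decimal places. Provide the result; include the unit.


One MET = 3.5 mL/kg/min
Number of METs = 58.7 / 3.5
= 16.77 METs

16.77 METs


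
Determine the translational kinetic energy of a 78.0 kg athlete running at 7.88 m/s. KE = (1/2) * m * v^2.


KE = 0.5 * m * v^2
= 0.5 * 78.0 * 7.88^2
= 0.5 * 78.0 * 62.0944
= 2421.68 J

2421.68 J


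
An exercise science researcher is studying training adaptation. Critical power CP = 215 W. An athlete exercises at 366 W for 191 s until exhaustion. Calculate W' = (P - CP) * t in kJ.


P - CP = 366 - 215 = 151 W
W' = 151 * 191 = 28841 J
= 28841 / 1000 = 28.841 kJ

28.841 kJ


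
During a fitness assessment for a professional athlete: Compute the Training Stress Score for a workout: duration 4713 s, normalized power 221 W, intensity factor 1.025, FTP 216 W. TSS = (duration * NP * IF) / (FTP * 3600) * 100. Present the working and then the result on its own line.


Product = 4713 * 221 * 1.025 = 1067612.325
Base = 216 * 3600 = 777600
TSS = 1067612.325 / 777600 * 100 = 137.3

137.3 TSS


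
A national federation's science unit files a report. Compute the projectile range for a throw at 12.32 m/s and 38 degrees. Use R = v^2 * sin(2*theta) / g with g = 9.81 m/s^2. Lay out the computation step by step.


Two times the angle = 76 degrees
sin(76) = 0.970296
R = 151.7824 * 0.970296 / 9.81 = 15.013 m

15.013 m


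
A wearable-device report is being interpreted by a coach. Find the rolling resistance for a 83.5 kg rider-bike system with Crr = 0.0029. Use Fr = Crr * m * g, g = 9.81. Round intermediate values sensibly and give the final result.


m * g = 83.5 * 9.81 = 819.135 N
Fr = 0.0029 * 819.135 = 2.375 N

2.375 N


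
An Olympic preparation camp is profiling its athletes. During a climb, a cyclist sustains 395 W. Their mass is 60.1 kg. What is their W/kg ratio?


Power-to-weight = 395 W / 60.1 kg
= 6.572 W/kg

6.572 W/kg


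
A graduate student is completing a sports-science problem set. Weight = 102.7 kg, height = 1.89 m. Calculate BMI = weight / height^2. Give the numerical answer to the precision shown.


height^2 = 1.89^2 = 3.5721
BMI = 102.7 / 3.5721 = 28.75 kg/m^2

28.75 kg/m^2


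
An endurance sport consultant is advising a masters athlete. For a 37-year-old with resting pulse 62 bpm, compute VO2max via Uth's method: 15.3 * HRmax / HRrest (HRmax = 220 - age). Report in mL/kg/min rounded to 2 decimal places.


Step 1: HRmax = 220 - 37 = 183 bpm
Step 2: Ratio = 183 / 62 = 2.9516
Step 3: VO2max = 15.3 * 2.9516 = 45.16 mL/kg/min

45.16 mL/kg/min


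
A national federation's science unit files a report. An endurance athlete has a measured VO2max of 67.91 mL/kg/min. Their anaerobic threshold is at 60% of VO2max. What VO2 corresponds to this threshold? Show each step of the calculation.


Anaerobic threshold VO2 = VO2max * 60%
= 67.91 * 0.6
= 40.75 mL/kg/min

40.75 mL/kg/min


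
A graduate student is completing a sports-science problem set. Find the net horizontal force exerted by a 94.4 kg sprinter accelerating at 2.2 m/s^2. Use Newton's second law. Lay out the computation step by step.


Newton's second law: F = m * a
F = 94.4 * 2.2 = 207.68 N

207.68 N


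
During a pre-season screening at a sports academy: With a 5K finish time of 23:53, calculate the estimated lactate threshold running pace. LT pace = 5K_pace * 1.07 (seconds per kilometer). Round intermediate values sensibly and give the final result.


Race duration = 1433 s for 5 km
Average pace = 1433 / 5 = 286.6 s/km
LT pace = 286.6 * 1.07
= 306.66 s/km

306.66 s/km


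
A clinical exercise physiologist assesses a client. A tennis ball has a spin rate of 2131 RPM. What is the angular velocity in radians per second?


Convert RPM to rad/s: multiply by 2*pi and divide by 60
omega = 2131 * 2 * pi / 60
= 223.158 rad/s

223.158 rad/s


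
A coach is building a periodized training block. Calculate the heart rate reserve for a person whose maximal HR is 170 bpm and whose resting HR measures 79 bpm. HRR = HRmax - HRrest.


HRmax = 170 bpm
HRrest = 79 bpm
HRR = 170 - 79 = 91 bpm

91 bpm


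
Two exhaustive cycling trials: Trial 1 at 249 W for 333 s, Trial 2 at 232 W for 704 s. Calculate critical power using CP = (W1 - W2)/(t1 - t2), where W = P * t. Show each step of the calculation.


W1 = 249 * 333 = 82917 J
W2 = 232 * 704 = 163328 J
CP = (82917 - 163328) / (333 - 704)
= -80411 / -371
= 216.74 W

216.74 W


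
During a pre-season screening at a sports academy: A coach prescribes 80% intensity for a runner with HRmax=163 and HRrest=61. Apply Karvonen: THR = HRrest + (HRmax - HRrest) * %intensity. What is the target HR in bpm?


Heart rate reserve = 163 - 61 = 102
Intensity fraction = 80 / 100 = 0.8
THR = 61 + 102 * 0.8 = 142.6 bpm

142.6 bpm


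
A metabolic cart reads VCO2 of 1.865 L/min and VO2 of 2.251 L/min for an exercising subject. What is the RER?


RER = VCO2 / VO2 = 1.865 / 2.251 = 0.8285

0.8285


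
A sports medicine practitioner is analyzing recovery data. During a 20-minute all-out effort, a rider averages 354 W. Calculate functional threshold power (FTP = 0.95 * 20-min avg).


FTP = 0.95 * 354
= 336.3 W

336.3 W


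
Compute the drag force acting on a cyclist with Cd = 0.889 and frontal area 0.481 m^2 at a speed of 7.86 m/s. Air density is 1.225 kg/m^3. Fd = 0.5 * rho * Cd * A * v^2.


Step 1: v^2 = 61.7796
Step 2: Fd = 0.5 * 1.225 * 0.889 * 0.481 * 61.7796
= 16.181 N

16.181 N


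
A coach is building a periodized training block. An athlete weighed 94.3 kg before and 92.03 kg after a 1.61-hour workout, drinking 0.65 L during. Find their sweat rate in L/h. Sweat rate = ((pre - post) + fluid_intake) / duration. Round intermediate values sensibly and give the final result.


Body mass change = 2.27 kg
Total sweat loss = 2.27 + 0.65 = 2.92 L
Rate = 2.92 / 1.61 = 1.814 L/h

1.814 L/h


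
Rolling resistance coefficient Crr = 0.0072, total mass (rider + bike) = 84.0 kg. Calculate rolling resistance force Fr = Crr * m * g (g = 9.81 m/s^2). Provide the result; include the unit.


Fr = Crr * m * g
= 0.0072 * 84.0 * 9.81
= 5.933 N

5.933 N


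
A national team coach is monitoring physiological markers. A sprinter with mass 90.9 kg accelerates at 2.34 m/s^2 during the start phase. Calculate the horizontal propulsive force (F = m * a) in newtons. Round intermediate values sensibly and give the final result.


F = m * a
= 90.9 * 2.34
= 212.71 N

212.71 N


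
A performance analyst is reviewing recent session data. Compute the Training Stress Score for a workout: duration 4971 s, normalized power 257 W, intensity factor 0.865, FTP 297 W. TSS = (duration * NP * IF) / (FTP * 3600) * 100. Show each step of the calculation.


Product = 4971 * 257 * 0.865 = 1105078.155
Base = 297 * 3600 = 1069200
TSS = 1105078.155 / 1069200 * 100 = 103.36

103.36 TSS


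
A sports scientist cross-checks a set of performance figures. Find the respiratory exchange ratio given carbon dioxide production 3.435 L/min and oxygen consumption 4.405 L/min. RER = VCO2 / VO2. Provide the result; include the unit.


VCO2 = 3.435 L/min
VO2 = 4.405 L/min
RER = 3.435 / 4.405 = 0.7798

0.7798


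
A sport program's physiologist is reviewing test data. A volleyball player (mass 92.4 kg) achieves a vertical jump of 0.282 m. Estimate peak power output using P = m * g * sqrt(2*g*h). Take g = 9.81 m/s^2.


2 * g * h = 2 * 9.81 * 0.282 = 5.53284
sqrt(5.53284) = 2.352199 m/s
P = 92.4 * 9.81 * 2.352199 = 2132.14 W

2132.14 W


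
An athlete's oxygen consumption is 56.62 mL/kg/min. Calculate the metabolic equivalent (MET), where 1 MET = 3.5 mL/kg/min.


MET = VO2 / 3.5
= 56.62 / 3.5
= 16.18 METs

16.18 METs


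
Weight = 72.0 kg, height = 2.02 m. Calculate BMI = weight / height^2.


height^2 = 2.02^2 = 4.0804
BMI = 72.0 / 4.0804 = 17.65 kg/m^2

17.65 kg/m^2


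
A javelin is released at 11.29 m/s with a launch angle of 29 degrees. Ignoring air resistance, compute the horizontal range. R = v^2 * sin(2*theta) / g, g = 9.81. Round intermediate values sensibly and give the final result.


Launch speed squared = 127.4641
sin(2 * 29 deg) = 0.848048
Range = 127.4641 * 0.848048 / 9.81
= 11.019 m

11.019 m


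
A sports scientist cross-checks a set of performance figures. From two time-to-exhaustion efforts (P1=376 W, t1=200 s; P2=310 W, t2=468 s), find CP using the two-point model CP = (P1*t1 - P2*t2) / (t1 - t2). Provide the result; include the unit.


Work in trial 1 = 75200 J
Work in trial 2 = 145080 J
Delta work = -69880 J
Delta time = -268 s
CP = -69880 / -268 = 260.75 W

260.75 W


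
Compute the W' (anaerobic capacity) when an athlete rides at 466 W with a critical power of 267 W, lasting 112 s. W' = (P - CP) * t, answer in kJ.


Above-CP power = 199 W
Duration = 112 s
W' = 199 * 112 = 22288 J
Convert: 22288 / 1000 = 22.288 kJ

22.288 kJ


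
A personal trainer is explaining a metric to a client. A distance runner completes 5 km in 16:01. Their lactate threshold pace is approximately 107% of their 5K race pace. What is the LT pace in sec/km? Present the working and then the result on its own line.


Convert to seconds: 16 min 1 s = 961 s
Pace per km = 961 / 5 = 192.2 s/km
LT pace = 192.2 * 1.07 = 205.65 s/km

205.65 s/km


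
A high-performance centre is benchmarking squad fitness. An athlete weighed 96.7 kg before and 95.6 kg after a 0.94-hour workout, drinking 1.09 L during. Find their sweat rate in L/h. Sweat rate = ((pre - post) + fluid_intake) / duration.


Body mass change = 1.1 kg
Total sweat loss = 1.1 + 1.09 = 2.19 L
Rate = 2.19 / 0.94 = 2.33 L/h

2.33 L/h


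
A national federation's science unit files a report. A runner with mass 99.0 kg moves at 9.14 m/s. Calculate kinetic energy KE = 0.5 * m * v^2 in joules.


v^2 = 9.14^2 = 83.5396
KE = 0.5 * 99.0 * 83.5396
= 4135.21 J

4135.21 J


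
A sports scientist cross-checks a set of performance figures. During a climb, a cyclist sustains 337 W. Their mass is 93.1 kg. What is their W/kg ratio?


Power-to-weight = 337 W / 93.1 kg
= 3.62 W/kg

3.62 W/kg


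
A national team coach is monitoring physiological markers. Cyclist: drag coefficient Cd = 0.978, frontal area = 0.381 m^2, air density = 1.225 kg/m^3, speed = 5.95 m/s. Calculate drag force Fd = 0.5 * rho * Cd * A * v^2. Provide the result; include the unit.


v^2 = 5.95^2 = 35.4025
Fd = 0.5 * 1.225 * 0.978 * 0.381 * 35.4025
= 8.08 N

8.08 N


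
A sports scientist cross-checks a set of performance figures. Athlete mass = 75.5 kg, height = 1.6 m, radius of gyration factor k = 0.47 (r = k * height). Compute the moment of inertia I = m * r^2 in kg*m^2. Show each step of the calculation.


r = k * height = 0.47 * 1.6 = 0.752 m
r^2 = 0.752^2 = 0.565504
I = 75.5 * 0.565504 = 42.696 kg*m^2

42.696 kg*m^2


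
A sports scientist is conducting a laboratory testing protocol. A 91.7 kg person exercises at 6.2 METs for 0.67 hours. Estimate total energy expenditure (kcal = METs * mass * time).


Energy = METs * mass(kg) * time(h)
= 6.2 * 91.7 * 0.67
= 380.92 kcal

380.92 kcal


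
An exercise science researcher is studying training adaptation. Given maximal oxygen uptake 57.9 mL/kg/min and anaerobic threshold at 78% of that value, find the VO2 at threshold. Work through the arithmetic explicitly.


Percentage as decimal = 0.78
VO2 at AT = 57.9 * 0.78 = 45.16 mL/kg/min

45.16 mL/kg/min


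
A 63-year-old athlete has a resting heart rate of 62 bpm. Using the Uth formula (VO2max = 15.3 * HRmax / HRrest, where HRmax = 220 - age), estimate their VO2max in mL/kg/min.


HRmax = 220 - 63 = 157 bpm
Ratio = HRmax / HRrest = 157 / 62 = 2.5323
VO2max = 15.3 * 2.5323 = 38.74 mL/kg/min

38.74 mL/kg/min


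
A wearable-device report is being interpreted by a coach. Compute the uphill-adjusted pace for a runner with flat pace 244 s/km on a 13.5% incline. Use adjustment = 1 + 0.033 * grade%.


Adjustment factor = 1 + 0.033 * 13.5 = 1.4455
Grade-adjusted pace = 244 * 1.4455 = 352.7 s/km

352.7 s/km


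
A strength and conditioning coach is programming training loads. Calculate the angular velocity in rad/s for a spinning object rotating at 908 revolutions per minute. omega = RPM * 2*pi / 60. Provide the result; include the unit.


omega = RPM * 2*pi / 60
= 908 * 6.28318531 / 60
= 95.086 rad/s

95.086 rad/s


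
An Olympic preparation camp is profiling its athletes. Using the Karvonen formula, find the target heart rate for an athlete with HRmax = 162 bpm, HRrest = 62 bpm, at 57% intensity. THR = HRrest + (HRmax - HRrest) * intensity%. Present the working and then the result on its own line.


HRR = 162 - 62 = 100
THR = 62 + 100 * 0.57
= 62 + 57.0
= 119.0 bpm

119.0 bpm


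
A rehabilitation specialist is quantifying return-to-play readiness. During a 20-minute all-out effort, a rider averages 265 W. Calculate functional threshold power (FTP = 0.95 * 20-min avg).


FTP = 0.95 * 265
= 251.75 W

251.75 W


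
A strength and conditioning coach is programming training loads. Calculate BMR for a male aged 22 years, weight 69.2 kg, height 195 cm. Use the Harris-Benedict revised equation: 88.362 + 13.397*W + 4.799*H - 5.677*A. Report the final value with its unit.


Substituting values:
W term = 13.397 * 69.2 = 927.0724
H term = 4.799 * 195 = 935.805
A term = 5.677 * 22 = 124.894
BMR = 1826.35 kcal/day

1826.35 kcal/day


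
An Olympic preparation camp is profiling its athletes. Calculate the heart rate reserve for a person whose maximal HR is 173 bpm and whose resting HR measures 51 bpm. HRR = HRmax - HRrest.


HRmax = 173 bpm
HRrest = 51 bpm
HRR = 173 - 51 = 122 bpm

122 bpm


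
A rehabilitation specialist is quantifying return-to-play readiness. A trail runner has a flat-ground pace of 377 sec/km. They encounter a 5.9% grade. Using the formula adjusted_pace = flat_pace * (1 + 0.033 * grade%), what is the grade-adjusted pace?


Grade factor = 1 + 0.033 * 5.9 = 1.1947
Adjusted = 377 * 1.1947 = 450.4 sec/km

450.4 s/km


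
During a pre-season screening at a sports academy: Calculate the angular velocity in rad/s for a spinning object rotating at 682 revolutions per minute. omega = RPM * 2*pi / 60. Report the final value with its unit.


omega = RPM * 2*pi / 60
= 682 * 6.28318531 / 60
= 71.419 rad/s

71.419 rad/s


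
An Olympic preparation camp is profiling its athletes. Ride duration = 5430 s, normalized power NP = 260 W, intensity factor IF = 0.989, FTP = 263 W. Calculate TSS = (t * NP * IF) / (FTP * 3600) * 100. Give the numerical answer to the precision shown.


Numerator = 5430 * 260 * 0.989 = 1396270.2
Denominator = 263 * 3600 = 946800
TSS = 1396270.2 / 946800 * 100
= 147.47

147.47 TSS


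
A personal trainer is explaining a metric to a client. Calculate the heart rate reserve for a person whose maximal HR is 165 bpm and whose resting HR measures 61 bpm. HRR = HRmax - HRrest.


HRmax = 165 bpm
HRrest = 61 bpm
HRR = 165 - 61 = 104 bpm

104 bpm


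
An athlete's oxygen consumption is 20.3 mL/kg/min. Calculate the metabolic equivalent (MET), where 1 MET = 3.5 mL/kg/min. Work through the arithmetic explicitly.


MET = VO2 / 3.5
= 20.3 / 3.5
= 5.8 METs

5.8 METs


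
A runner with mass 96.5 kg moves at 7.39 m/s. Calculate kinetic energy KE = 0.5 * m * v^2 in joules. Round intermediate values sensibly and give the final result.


v^2 = 7.39^2 = 54.6121
KE = 0.5 * 96.5 * 54.6121
= 2635.03 J

2635.03 J


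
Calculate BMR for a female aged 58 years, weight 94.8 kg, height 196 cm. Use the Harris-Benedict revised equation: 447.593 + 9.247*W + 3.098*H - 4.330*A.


Substituting values:
W term = 9.247 * 94.8 = 876.6156
H term = 3.098 * 196 = 607.208
A term = 4.330 * 58 = 251.14
BMR = 1680.28 kcal/day

1680.28 kcal/day


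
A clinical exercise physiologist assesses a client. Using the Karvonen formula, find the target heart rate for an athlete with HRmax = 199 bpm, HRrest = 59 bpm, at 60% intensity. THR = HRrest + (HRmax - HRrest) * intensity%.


HRR = 199 - 59 = 140
THR = 59 + 140 * 0.6
= 59 + 84.0
= 143.0 bpm

143.0 bpm


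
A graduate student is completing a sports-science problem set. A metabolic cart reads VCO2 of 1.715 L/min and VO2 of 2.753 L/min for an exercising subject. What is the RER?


RER = VCO2 / VO2 = 1.715 / 2.753 = 0.623

0.623


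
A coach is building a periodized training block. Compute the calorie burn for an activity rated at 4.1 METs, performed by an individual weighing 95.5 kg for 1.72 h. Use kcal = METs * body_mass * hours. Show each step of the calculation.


Product of METs and mass = 4.1 * 95.5 = 391.55
Total kcal = 391.55 * 1.72 = 673.47 kcal

673.47 kcal


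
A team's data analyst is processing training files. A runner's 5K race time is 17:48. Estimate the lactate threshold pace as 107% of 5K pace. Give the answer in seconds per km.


Total race time = 17*60 + 48 = 1068 seconds
5K pace = 1068 / 5 = 213.6 sec/km
LT pace = 213.6 * 1.07 = 228.55 sec/km

228.55 s/km


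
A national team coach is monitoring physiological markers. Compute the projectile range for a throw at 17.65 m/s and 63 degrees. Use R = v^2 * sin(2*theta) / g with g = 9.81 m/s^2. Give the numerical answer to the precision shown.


Two times the angle = 126 degrees
sin(126) = 0.809017
R = 311.5225 * 0.809017 / 9.81 = 25.691 m

25.691 m


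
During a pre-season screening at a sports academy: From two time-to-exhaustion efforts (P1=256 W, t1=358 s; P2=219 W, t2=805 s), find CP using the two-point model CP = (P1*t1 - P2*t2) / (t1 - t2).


Work in trial 1 = 91648 J
Work in trial 2 = 176295 J
Delta work = -84647 J
Delta time = -447 s
CP = -84647 / -447 = 189.37 W

189.37 W


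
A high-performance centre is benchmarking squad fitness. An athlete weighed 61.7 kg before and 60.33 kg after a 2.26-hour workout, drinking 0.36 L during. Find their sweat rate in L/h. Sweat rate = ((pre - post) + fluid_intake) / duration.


Body mass change = 1.37 kg
Total sweat loss = 1.37 + 0.36 = 1.73 L
Rate = 1.73 / 2.26 = 0.765 L/h

0.765 L/h


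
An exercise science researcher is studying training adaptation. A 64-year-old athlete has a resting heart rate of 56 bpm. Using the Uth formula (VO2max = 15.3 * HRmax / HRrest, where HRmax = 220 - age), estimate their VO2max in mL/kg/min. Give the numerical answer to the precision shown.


HRmax = 220 - 64 = 156 bpm
Ratio = HRmax / HRrest = 156 / 56 = 2.7857
VO2max = 15.3 * 2.7857 = 42.62 mL/kg/min

42.62 mL/kg/min


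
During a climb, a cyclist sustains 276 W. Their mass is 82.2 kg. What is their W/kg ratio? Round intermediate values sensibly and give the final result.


Power-to-weight = 276 W / 82.2 kg
= 3.358 W/kg

3.358 W/kg


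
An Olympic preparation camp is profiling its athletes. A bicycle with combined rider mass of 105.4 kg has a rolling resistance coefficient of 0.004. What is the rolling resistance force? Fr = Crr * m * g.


Fr = 0.004 * 105.4 * 9.81
= 0.4216 * 9.81
= 4.136 N

4.136 N


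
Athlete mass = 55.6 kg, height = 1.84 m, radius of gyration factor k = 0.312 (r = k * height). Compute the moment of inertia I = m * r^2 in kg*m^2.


r = k * height = 0.312 * 1.84 = 0.57408 m
r^2 = 0.57408^2 = 0.329568
I = 55.6 * 0.329568 = 18.324 kg*m^2

18.324 kg*m^2


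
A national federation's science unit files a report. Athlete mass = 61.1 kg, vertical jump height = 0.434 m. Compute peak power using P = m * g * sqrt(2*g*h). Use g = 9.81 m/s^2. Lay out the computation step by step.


sqrt(2 * 9.81 * 0.434) = sqrt(8.51508) = 2.918061 m/s
P = 61.1 * 9.81 * 2.918061
= 1749.06 W

1749.06 W


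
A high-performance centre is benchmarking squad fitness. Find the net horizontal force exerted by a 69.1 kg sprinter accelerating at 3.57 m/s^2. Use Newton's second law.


Newton's second law: F = m * a
F = 69.1 * 3.57 = 246.69 N

246.69 N


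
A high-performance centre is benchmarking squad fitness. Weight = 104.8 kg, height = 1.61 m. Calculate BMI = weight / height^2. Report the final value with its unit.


height^2 = 1.61^2 = 2.5921
BMI = 104.8 / 2.5921 = 40.43 kg/m^2

40.43 kg/m^2


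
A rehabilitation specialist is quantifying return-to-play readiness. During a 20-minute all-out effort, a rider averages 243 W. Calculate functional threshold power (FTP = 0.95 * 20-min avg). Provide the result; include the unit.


FTP = 0.95 * 243
= 230.85 W

230.85 W


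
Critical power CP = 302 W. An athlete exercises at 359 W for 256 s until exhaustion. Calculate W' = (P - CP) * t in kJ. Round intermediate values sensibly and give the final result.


P - CP = 359 - 302 = 57 W
W' = 57 * 256 = 14592 J
= 14592 / 1000 = 14.592 kJ

14.592 kJ


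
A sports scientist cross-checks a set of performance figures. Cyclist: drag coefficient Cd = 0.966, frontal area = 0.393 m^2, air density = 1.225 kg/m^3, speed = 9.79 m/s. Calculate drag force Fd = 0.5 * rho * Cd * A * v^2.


v^2 = 9.79^2 = 95.8441
Fd = 0.5 * 1.225 * 0.966 * 0.393 * 95.8441
= 22.286 N

22.286 N


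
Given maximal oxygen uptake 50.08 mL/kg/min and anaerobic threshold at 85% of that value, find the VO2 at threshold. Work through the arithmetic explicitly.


Percentage as decimal = 0.85
VO2 at AT = 50.08 * 0.85 = 42.57 mL/kg/min

42.57 mL/kg/min


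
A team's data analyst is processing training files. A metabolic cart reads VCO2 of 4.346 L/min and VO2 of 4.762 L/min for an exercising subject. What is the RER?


RER = VCO2 / VO2 = 4.346 / 4.762 = 0.9126

0.9126


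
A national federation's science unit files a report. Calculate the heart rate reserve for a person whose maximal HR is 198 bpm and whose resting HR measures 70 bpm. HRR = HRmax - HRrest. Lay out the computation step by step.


HRmax = 198 bpm
HRrest = 70 bpm
HRR = 198 - 70 = 128 bpm

128 bpm


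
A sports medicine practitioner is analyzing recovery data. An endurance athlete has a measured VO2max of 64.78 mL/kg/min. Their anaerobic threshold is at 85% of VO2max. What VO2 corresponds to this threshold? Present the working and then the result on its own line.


Anaerobic threshold VO2 = VO2max * 85%
= 64.78 * 0.85
= 55.06 mL/kg/min

55.06 mL/kg/min


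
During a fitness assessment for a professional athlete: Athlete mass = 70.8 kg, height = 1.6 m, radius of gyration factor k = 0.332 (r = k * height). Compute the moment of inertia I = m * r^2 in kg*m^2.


r = k * height = 0.332 * 1.6 = 0.5312 m
r^2 = 0.5312^2 = 0.282173
I = 70.8 * 0.282173 = 19.978 kg*m^2

19.978 kg*m^2


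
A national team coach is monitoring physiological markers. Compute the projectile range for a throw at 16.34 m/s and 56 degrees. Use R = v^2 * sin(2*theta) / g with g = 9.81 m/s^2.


Two times the angle = 112 degrees
sin(112) = 0.927184
R = 266.9956 * 0.927184 / 9.81 = 25.235 m

25.235 m


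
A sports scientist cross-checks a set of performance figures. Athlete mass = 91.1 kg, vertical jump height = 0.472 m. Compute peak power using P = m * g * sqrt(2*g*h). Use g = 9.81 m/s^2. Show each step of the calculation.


sqrt(2 * 9.81 * 0.472) = sqrt(9.26064) = 3.04313 m/s
P = 91.1 * 9.81 * 3.04313
= 2719.62 W

2719.62 W


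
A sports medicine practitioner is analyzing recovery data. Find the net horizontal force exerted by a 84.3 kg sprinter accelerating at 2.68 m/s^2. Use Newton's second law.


Newton's second law: F = m * a
F = 84.3 * 2.68 = 225.92 N

225.92 N


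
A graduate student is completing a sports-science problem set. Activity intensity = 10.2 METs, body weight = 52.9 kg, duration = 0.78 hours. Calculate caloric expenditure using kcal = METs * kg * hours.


kcal = 10.2 * 52.9 * 0.78
= 539.58 * 0.78
= 420.87 kcal

420.87 kcal


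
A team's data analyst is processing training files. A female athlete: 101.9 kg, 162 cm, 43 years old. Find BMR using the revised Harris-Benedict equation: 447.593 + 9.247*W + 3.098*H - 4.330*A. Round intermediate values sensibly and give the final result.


Intercept = 447.593
Weight contribution = 9.247 * 101.9 = 942.2693
Height contribution = 3.098 * 162 = 501.876
Age contribution = 4.33 * 43 = 186.19
BMR = 447.593 + 942.2693 + 501.876 - 186.19
= 1705.55 kcal/day

1705.55 kcal/day


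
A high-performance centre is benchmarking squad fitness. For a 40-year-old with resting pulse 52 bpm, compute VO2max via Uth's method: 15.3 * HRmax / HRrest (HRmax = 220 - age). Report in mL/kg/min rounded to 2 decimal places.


Step 1: HRmax = 220 - 40 = 180 bpm
Step 2: Ratio = 180 / 52 = 3.4615
Step 3: VO2max = 15.3 * 3.4615 = 52.96 mL/kg/min

52.96 mL/kg/min


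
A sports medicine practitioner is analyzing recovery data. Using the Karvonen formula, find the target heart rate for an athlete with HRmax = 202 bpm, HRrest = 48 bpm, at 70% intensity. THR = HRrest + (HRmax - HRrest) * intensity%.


HRR = 202 - 48 = 154
THR = 48 + 154 * 0.7
= 48 + 107.8
= 155.8 bpm

155.8 bpm


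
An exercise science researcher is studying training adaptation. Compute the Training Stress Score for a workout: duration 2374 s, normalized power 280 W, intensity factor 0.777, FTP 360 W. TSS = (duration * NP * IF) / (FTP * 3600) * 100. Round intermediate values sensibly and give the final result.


Product = 2374 * 280 * 0.777 = 516487.44
Base = 360 * 3600 = 1296000
TSS = 516487.44 / 1296000 * 100 = 39.85

39.85 TSS


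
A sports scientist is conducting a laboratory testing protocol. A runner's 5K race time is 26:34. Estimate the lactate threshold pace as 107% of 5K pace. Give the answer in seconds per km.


Total race time = 26*60 + 34 = 1594 seconds
5K pace = 1594 / 5 = 318.8 sec/km
LT pace = 318.8 * 1.07 = 341.12 sec/km

341.12 s/km


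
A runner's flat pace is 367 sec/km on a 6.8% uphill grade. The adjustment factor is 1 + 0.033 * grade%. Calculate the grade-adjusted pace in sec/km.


Factor = 1 + 0.033 * 6.8 = 1.2244
Adjusted pace = 367 * 1.2244
= 449.35 sec/km

449.35 s/km


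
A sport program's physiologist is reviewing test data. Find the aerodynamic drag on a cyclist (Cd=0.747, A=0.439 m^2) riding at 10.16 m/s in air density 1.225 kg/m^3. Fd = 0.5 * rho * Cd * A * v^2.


Fd = 0.5 * 1.225 * 0.747 * 0.439 * 10.16^2
= 0.5 * 1.225 * 0.747 * 0.439 * 103.2256
= 20.734 N

20.734 N


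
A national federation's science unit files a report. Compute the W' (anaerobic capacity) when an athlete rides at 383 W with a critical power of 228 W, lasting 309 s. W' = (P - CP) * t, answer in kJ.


Above-CP power = 155 W
Duration = 309 s
W' = 155 * 309 = 47895 J
Convert: 47895 / 1000 = 47.895 kJ

47.895 kJ


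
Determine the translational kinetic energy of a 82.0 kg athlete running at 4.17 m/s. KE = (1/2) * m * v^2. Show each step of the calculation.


KE = 0.5 * m * v^2
= 0.5 * 82.0 * 4.17^2
= 0.5 * 82.0 * 17.3889
= 712.94 J

712.94 J


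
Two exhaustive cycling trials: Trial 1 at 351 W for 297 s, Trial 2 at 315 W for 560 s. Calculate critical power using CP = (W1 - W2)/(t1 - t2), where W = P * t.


W1 = 351 * 297 = 104247 J
W2 = 315 * 560 = 176400 J
CP = (104247 - 176400) / (297 - 560)
= -72153 / -263
= 274.35 W

274.35 W


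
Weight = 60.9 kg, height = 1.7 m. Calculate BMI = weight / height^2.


height^2 = 1.7^2 = 2.89
BMI = 60.9 / 2.89 = 21.07 kg/m^2

21.07 kg/m^2


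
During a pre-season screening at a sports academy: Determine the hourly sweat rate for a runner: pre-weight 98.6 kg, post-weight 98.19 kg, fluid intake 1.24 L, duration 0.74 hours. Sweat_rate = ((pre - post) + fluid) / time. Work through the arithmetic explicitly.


Mass lost = 98.6 - 98.19 = 0.41 kg
Add fluid consumed: 0.41 + 1.24 = 1.65 L total sweat
Sweat rate = 1.65 / 0.74 = 2.23 L/h

2.23 L/h


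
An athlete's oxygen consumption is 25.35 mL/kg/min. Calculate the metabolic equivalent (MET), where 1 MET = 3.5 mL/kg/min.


MET = VO2 / 3.5
= 25.35 / 3.5
= 7.24 METs

7.24 METs


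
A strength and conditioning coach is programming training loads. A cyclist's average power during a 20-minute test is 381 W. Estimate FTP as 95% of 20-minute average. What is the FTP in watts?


FTP = 20-min power * 0.95
= 381 * 0.95
= 361.95 W

361.95 W


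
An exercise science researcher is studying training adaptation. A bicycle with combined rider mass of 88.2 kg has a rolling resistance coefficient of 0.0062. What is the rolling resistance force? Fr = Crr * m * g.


Fr = 0.0062 * 88.2 * 9.81
= 0.54684 * 9.81
= 5.365 N

5.365 N


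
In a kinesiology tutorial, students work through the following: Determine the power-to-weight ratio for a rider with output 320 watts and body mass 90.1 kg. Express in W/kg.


P/W = 320 / 90.1 = 3.552 W/kg

3.552 W/kg


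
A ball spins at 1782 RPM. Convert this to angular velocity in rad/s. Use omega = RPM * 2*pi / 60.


omega = 1782 * 2 * pi / 60
= 1782 * 6.28318531 / 60
= 11196.636 / 60
= 186.611 rad/s

186.611 rad/s


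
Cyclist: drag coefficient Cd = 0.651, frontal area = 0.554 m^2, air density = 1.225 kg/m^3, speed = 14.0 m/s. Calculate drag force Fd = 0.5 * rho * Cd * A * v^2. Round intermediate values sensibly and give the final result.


v^2 = 14.0^2 = 196.0
Fd = 0.5 * 1.225 * 0.651 * 0.554 * 196.0
= 43.297 N

43.297 N


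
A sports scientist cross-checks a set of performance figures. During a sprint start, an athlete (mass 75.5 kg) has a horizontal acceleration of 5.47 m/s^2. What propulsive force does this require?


Propulsive force = mass * acceleration
= 75.5 kg * 5.47 m/s^2
= 412.99 N

412.99 N


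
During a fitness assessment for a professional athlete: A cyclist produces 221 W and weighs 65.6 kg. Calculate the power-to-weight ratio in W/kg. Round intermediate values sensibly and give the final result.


P/W = power / mass
= 221 / 65.6
= 3.369 W/kg

3.369 W/kg


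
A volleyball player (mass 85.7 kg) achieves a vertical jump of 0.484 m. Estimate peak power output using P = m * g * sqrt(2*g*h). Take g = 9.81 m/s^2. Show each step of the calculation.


2 * g * h = 2 * 9.81 * 0.484 = 9.49608
sqrt(9.49608) = 3.081571 m/s
P = 85.7 * 9.81 * 3.081571 = 2590.73 W

2590.73 W


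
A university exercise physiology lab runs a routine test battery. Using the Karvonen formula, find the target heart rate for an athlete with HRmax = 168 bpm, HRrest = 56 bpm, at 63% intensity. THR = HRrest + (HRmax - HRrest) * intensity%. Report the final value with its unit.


HRR = 168 - 56 = 112
THR = 56 + 112 * 0.63
= 56 + 70.56
= 126.56 bpm

126.56 bpm


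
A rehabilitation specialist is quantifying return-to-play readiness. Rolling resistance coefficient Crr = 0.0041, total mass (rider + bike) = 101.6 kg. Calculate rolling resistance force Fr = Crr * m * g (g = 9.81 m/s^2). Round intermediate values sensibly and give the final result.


Fr = Crr * m * g
= 0.0041 * 101.6 * 9.81
= 4.086 N

4.086 N


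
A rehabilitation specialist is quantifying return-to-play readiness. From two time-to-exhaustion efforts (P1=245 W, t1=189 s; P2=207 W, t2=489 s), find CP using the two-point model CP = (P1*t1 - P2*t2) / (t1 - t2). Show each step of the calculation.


Work in trial 1 = 46305 J
Work in trial 2 = 101223 J
Delta work = -54918 J
Delta time = -300 s
CP = -54918 / -300 = 183.06 W

183.06 W


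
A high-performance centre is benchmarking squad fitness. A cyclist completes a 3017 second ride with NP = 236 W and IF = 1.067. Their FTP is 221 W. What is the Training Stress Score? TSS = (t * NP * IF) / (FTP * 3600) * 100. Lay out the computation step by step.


t * NP * IF = 3017 * 236 * 1.067 = 759716.804
FTP * 3600 = 795600
TSS = (759716.804 / 795600) * 100 = 95.49

95.49 TSS


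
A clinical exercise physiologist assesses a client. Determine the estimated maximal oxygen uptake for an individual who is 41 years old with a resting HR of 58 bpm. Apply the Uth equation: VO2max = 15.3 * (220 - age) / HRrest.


HRmax = 220 - 41 = 179
VO2max = 15.3 * (179 / 58)
= 15.3 * 3.0862
= 47.22 mL/kg/min

47.22 mL/kg/min


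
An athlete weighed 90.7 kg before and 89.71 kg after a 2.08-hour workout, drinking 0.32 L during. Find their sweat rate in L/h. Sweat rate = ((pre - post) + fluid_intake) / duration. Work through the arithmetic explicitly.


Body mass change = 0.99 kg
Total sweat loss = 0.99 + 0.32 = 1.31 L
Rate = 1.31 / 2.08 = 0.63 L/h

0.63 L/h


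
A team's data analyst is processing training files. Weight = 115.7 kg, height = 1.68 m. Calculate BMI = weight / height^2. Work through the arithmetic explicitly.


height^2 = 1.68^2 = 2.8224
BMI = 115.7 / 2.8224 = 40.99 kg/m^2

40.99 kg/m^2


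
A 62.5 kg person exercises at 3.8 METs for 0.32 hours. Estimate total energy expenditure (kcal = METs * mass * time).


Energy = METs * mass(kg) * time(h)
= 3.8 * 62.5 * 0.32
= 76.0 kcal

76.0 kcal


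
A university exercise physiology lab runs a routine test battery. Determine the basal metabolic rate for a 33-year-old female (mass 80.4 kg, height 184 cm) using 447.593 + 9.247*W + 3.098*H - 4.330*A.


BMR = 447.593 + 9.247*80.4 + 3.098*184 - 4.330*33
= 1618.19 kcal/day

1618.19 kcal/day


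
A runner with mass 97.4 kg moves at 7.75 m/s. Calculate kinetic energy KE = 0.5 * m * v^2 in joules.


v^2 = 7.75^2 = 60.0625
KE = 0.5 * 97.4 * 60.0625
= 2925.04 J

2925.04 J


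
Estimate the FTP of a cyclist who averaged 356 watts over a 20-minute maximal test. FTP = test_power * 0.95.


FTP = 356 * 0.95 = 338.2 W

338.2 W


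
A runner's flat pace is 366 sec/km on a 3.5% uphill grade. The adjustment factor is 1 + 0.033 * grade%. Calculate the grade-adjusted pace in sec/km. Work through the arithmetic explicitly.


Factor = 1 + 0.033 * 3.5 = 1.1155
Adjusted pace = 366 * 1.1155
= 408.27 sec/km

408.27 s/km


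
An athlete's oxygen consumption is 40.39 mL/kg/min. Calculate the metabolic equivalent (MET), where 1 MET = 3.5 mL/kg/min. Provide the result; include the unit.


MET = VO2 / 3.5
= 40.39 / 3.5
= 11.54 METs

11.54 METs


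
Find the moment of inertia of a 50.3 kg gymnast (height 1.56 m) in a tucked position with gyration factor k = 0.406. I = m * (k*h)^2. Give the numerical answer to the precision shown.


Radius of gyration = 0.406 * 1.56 = 0.63336 m
I = 50.3 * 0.63336^2
= 50.3 * 0.401145
= 20.178 kg*m^2

20.178 kg*m^2


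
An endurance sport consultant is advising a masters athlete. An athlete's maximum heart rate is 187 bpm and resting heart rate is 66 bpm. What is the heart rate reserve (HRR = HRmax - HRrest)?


HRR = HRmax - HRrest
= 187 - 66
= 121 bpm

121 bpm


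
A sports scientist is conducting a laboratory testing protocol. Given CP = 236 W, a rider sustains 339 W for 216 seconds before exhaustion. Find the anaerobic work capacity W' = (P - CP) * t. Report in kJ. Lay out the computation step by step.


Excess power = 339 - 236 = 103 W
Work above CP = 103 * 216 = 22248 J
W' = 22.248 kJ

22.248 kJ


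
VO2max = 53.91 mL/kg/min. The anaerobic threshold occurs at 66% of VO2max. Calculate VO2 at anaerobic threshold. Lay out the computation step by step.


AT fraction = 66 / 100 = 0.66
AT VO2 = 53.91 * 0.66
= 35.58 mL/kg/min

35.58 mL/kg/min


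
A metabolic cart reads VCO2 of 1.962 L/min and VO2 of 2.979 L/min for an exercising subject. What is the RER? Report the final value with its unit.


RER = VCO2 / VO2 = 1.962 / 2.979 = 0.6586

0.6586


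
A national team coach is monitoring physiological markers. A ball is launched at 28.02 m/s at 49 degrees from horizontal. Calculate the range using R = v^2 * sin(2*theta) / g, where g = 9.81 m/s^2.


sin(2 * 49) = sin(98) = 0.990268
v^2 = 28.02^2 = 785.1204
R = 785.1204 * 0.990268 / 9.81
= 79.254 m

79.254 m


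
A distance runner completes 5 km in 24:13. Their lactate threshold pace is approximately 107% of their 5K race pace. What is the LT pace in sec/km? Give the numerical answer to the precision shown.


Convert to seconds: 24 min 13 s = 1453 s
Pace per km = 1453 / 5 = 290.6 s/km
LT pace = 290.6 * 1.07 = 310.94 s/km

310.94 s/km


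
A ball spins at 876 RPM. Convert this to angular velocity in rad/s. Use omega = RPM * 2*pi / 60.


omega = 876 * 2 * pi / 60
= 876 * 6.28318531 / 60
= 5504.07 / 60
= 91.735 rad/s

91.735 rad/s


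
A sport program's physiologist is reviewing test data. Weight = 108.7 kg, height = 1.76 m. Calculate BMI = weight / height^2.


height^2 = 1.76^2 = 3.0976
BMI = 108.7 / 3.0976 = 35.09 kg/m^2

35.09 kg/m^2


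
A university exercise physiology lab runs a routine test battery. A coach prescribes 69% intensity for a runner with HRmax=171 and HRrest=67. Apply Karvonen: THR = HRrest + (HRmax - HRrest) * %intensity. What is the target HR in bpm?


Heart rate reserve = 171 - 67 = 104
Intensity fraction = 69 / 100 = 0.69
THR = 67 + 104 * 0.69 = 138.76 bpm

138.76 bpm


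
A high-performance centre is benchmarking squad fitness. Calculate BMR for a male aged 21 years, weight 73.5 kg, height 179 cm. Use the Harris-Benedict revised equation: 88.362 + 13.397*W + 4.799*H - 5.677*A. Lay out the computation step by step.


Substituting values:
W term = 13.397 * 73.5 = 984.6795
H term = 4.799 * 179 = 859.021
A term = 5.677 * 21 = 119.217
BMR = 1812.85 kcal/day

1812.85 kcal/day
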